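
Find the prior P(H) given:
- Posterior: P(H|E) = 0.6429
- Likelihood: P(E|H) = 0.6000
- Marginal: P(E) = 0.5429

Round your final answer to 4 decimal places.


From Bayes' theorem: P(H|E) = P(E|H) × P(H) / P(E)

Rearranging for P(H):
P(H) = P(H|E) × P(E) / P(E|H)
     = 0.6429 × 0.5429 / 0.6000
     = 0.34903041 / 0.6000
     = 0.5817


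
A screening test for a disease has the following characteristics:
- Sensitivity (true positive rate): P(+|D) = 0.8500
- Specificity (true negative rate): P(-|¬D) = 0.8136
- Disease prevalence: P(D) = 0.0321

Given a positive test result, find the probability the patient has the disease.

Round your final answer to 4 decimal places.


Let D = has disease, + = positive test

Given:
- P(D) = 0.0321 (prevalence)
- P(+|D) = 0.8500 (sensitivity)
- P(-|¬D) = 0.8136 (specificity)
- P(+|¬D) = 0.1864 (false positive rate = 1 - specificity)

Step 1: Find P(+)
P(+) = P(+|D)P(D) + P(+|¬D)P(¬D)
     = 0.8500 × 0.0321 + 0.1864 × 0.9679
     = 0.02728500 + 0.18041656
     = 0.20770156

Step 2: Apply Bayes' theorem for P(D|+)
P(D|+) = P(+|D)P(D) / P(+)
       = 0.02728500 / 0.20770156
       = 0.1314


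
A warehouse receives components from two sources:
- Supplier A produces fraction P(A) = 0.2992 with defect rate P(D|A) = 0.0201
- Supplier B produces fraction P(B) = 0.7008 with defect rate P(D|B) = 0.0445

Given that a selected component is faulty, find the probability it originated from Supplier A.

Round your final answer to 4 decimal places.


Let A = from Supplier A, D = faulty

Given:
- P(A) = 0.2992, P(B) = 0.7008
- P(D|A) = 0.0201, P(D|B) = 0.0445

Step 1: Find P(D)
P(D) = P(D|A)P(A) + P(D|B)P(B)
     = 0.0201 × 0.2992 + 0.0445 × 0.7008
     = 0.00601392 + 0.03118560
     = 0.03719952

Step 2: Apply Bayes' theorem
P(A|D) = P(D|A)P(A) / P(D)
       = 0.00601392 / 0.03719952
       = 0.1617


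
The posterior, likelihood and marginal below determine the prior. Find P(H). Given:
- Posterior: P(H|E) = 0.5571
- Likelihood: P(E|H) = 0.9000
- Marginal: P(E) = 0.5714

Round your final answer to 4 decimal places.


From Bayes' theorem: P(H|E) = P(E|H) × P(H) / P(E)

Rearranging for P(H):
P(H) = P(H|E) × P(E) / P(E|H)
     = 0.5571 × 0.5714 / 0.9000
     = 0.31832694 / 0.9000
     = 0.3537


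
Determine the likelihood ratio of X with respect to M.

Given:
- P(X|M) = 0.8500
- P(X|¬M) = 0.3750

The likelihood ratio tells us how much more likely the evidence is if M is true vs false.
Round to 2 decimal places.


Likelihood Ratio (LR) = P(X|M) / P(X|¬M)

LR = 0.8500 / 0.3750
   = 2.27

The evidence is 2.27 times more likely if M is true than if M is false.
LR > 1, so observing X raises the odds in favor of M.


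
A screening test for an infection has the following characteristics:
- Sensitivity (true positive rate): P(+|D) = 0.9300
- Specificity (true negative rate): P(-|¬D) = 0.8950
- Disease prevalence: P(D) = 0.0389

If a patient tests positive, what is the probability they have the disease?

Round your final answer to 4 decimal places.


Let D = has disease, + = positive test

Given:
- P(D) = 0.0389 (prevalence)
- P(+|D) = 0.9300 (sensitivity)
- P(-|¬D) = 0.8950 (specificity)
- P(+|¬D) = 0.1050 (false positive rate = 1 - specificity)

Step 1: Find P(+)
P(+) = P(+|D)P(D) + P(+|¬D)P(¬D)
     = 0.9300 × 0.0389 + 0.1050 × 0.9611
     = 0.03617700 + 0.10091550
     = 0.13709250

Step 2: Apply Bayes' theorem for P(D|+)
P(D|+) = P(+|D)P(D) / P(+)
       = 0.03617700 / 0.13709250
       = 0.2639


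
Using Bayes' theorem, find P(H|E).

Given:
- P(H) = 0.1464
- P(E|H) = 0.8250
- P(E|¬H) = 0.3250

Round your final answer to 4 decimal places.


Bayes' theorem: P(H|E) = P(E|H) × P(H) / P(E)

Step 1: Calculate P(E) using law of total probability
P(E) = P(E|H)P(H) + P(E|¬H)P(¬H)
     = 0.8250 × 0.1464 + 0.3250 × 0.8536
     = 0.12078000 + 0.27742000
     = 0.39820000

Step 2: Apply Bayes' theorem
P(H|E) = P(E|H) × P(H) / P(E)
       = 0.12078000 / 0.39820000
       = 0.3033


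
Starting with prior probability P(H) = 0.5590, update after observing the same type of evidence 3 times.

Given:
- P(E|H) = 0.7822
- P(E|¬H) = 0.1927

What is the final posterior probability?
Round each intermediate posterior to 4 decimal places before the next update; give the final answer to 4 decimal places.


Sequential Bayesian updating:

Initial prior: P(H) = 0.5590

Update 1:
  P(E) = 0.7822 × 0.5590 + 0.1927 × 0.4410 = 0.43724980 + 0.08498070 = 0.52223050
  P(H|E) = 0.43724980 / 0.52223050 = 0.8373

Update 2:
  P(E) = 0.7822 × 0.8373 + 0.1927 × 0.1627 = 0.65493606 + 0.03135229 = 0.68628835
  P(H|E) = 0.65493606 / 0.68628835 = 0.9543

Update 3:
  P(E) = 0.7822 × 0.9543 + 0.1927 × 0.0457 = 0.74645346 + 0.00880639 = 0.75525985
  P(H|E) = 0.74645346 / 0.75525985 = 0.9883

Final posterior: 0.9883


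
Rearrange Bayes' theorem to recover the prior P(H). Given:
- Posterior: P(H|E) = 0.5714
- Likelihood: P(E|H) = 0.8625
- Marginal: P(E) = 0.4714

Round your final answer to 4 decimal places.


From Bayes' theorem: P(H|E) = P(E|H) × P(H) / P(E)

Rearranging for P(H):
P(H) = P(H|E) × P(E) / P(E|H)
     = 0.5714 × 0.4714 / 0.8625
     = 0.26935796 / 0.8625
     = 0.3123


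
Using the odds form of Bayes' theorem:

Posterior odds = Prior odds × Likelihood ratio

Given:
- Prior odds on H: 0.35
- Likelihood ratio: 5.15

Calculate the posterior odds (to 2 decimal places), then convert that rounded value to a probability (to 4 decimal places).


Step 1: Calculate posterior odds
Posterior odds = Prior odds × LR
               = 0.35 × 5.15
               = 1.80

Step 2: Convert to probability
P(H|E) = Posterior odds / (1 + Posterior odds)
       = 1.80 / (1 + 1.80)
       = 1.80 / 2.80
       = 0.6429

The evidence increased P(H) from 0.2593 to 0.6429.


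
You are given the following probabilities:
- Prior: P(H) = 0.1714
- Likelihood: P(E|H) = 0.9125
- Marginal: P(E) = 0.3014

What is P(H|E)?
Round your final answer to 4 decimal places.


Using Bayes' theorem:

P(H|E) = P(E|H) × P(H) / P(E)
       = 0.9125 × 0.1714 / 0.3014
       = 0.15640250 / 0.3014
       = 0.5189

The evidence strengthens our belief in H.
Prior: 0.1714 → Posterior: 0.5189


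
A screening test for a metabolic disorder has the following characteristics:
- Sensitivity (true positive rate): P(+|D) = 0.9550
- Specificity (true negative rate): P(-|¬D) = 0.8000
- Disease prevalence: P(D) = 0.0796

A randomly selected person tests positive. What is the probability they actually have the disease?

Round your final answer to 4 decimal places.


Let D = has disease, + = positive test

Given:
- P(D) = 0.0796 (prevalence)
- P(+|D) = 0.9550 (sensitivity)
- P(-|¬D) = 0.8000 (specificity)
- P(+|¬D) = 0.2000 (false positive rate = 1 - specificity)

Step 1: Find P(+)
P(+) = P(+|D)P(D) + P(+|¬D)P(¬D)
     = 0.9550 × 0.0796 + 0.2000 × 0.9204
     = 0.07601800 + 0.18408000
     = 0.26009800

Step 2: Apply Bayes' theorem for P(D|+)
P(D|+) = P(+|D)P(D) / P(+)
       = 0.07601800 / 0.26009800
       = 0.2923


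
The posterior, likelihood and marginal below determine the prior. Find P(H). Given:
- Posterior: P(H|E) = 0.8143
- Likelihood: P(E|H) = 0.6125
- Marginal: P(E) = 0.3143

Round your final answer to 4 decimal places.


From Bayes' theorem: P(H|E) = P(E|H) × P(H) / P(E)

Rearranging for P(H):
P(H) = P(H|E) × P(E) / P(E|H)
     = 0.8143 × 0.3143 / 0.6125
     = 0.25593449 / 0.6125
     = 0.4179


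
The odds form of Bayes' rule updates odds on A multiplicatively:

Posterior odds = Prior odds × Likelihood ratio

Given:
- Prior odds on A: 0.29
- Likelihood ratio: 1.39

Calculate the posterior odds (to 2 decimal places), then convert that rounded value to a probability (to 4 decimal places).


Step 1: Calculate posterior odds
Posterior odds = Prior odds × LR
               = 0.29 × 1.39
               = 0.40

Step 2: Convert to probability
P(A|E) = Posterior odds / (1 + Posterior odds)
       = 0.40 / (1 + 0.40)
       = 0.40 / 1.40
       = 0.2857

The evidence increased P(A) from 0.2248 to 0.2857.


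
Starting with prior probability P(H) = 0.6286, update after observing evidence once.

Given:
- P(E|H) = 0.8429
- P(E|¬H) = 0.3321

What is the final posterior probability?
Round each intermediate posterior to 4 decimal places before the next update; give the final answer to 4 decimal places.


Sequential Bayesian updating:

Initial prior: P(H) = 0.6286

Update 1:
  P(E) = 0.8429 × 0.6286 + 0.3321 × 0.3714 = 0.52984694 + 0.12334194 = 0.65318888
  P(H|E) = 0.52984694 / 0.65318888 = 0.8112

Final posterior: 0.8112


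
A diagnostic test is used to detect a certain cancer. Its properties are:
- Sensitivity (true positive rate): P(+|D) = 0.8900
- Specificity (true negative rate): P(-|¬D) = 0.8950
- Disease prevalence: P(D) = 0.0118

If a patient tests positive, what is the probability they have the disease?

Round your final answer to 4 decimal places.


Let D = has disease, + = positive test

Given:
- P(D) = 0.0118 (prevalence)
- P(+|D) = 0.8900 (sensitivity)
- P(-|¬D) = 0.8950 (specificity)
- P(+|¬D) = 0.1050 (false positive rate = 1 - specificity)

Step 1: Find P(+)
P(+) = P(+|D)P(D) + P(+|¬D)P(¬D)
     = 0.8900 × 0.0118 + 0.1050 × 0.9882
     = 0.01050200 + 0.10376100
     = 0.11426300

Step 2: Apply Bayes' theorem for P(D|+)
P(D|+) = P(+|D)P(D) / P(+)
       = 0.01050200 / 0.11426300
       = 0.0919


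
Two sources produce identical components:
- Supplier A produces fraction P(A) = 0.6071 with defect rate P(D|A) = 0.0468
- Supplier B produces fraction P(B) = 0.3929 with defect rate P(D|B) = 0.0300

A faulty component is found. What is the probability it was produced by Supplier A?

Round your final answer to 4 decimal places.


Let A = from Supplier A, D = faulty

Given:
- P(A) = 0.6071, P(B) = 0.3929
- P(D|A) = 0.0468, P(D|B) = 0.0300

Step 1: Find P(D)
P(D) = P(D|A)P(A) + P(D|B)P(B)
     = 0.0468 × 0.6071 + 0.0300 × 0.3929
     = 0.02841228 + 0.01178700
     = 0.04019928

Step 2: Apply Bayes' theorem
P(A|D) = P(D|A)P(A) / P(D)
       = 0.02841228 / 0.04019928
       = 0.7068


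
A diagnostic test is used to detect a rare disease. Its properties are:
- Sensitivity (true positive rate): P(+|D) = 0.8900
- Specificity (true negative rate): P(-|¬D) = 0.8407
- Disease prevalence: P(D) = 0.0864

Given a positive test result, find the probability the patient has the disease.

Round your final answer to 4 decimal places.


Let D = has disease, + = positive test

Given:
- P(D) = 0.0864 (prevalence)
- P(+|D) = 0.8900 (sensitivity)
- P(-|¬D) = 0.8407 (specificity)
- P(+|¬D) = 0.1593 (false positive rate = 1 - specificity)

Step 1: Find P(+)
P(+) = P(+|D)P(D) + P(+|¬D)P(¬D)
     = 0.8900 × 0.0864 + 0.1593 × 0.9136
     = 0.07689600 + 0.14553648
     = 0.22243248

Step 2: Apply Bayes' theorem for P(D|+)
P(D|+) = P(+|D)P(D) / P(+)
       = 0.07689600 / 0.22243248
       = 0.3457


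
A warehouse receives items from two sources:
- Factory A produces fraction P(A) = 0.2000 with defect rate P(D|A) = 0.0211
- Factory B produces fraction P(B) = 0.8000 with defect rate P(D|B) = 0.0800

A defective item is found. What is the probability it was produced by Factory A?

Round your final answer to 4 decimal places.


Let A = from Factory A, D = defective

Given:
- P(A) = 0.2000, P(B) = 0.8000
- P(D|A) = 0.0211, P(D|B) = 0.0800

Step 1: Find P(D)
P(D) = P(D|A)P(A) + P(D|B)P(B)
     = 0.0211 × 0.2000 + 0.0800 × 0.8000
     = 0.00422000 + 0.06400000
     = 0.06822000

Step 2: Apply Bayes' theorem
P(A|D) = P(D|A)P(A) / P(D)
       = 0.00422000 / 0.06822000
       = 0.0619


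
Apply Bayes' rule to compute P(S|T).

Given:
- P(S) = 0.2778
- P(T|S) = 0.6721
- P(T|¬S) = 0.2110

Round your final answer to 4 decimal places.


Bayes' theorem: P(S|T) = P(T|S) × P(S) / P(T)

Step 1: Calculate P(T) using law of total probability
P(T) = P(T|S)P(S) + P(T|¬S)P(¬S)
     = 0.6721 × 0.2778 + 0.2110 × 0.7222
     = 0.18670938 + 0.15238420
     = 0.33909358

Step 2: Apply Bayes' theorem
P(S|T) = P(T|S) × P(S) / P(T)
       = 0.18670938 / 0.33909358
       = 0.5506


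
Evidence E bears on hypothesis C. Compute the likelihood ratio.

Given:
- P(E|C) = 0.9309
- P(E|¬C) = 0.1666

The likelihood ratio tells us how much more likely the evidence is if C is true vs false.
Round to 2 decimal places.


Likelihood Ratio (LR) = P(E|C) / P(E|¬C)

LR = 0.9309 / 0.1666
   = 5.59

The evidence is 5.59 times more likely if C is true than if C is false.
Since LR > 1, the evidence supports C over ¬C.


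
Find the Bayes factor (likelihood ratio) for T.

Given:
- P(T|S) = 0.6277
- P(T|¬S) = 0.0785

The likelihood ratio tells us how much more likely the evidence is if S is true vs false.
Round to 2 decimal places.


Likelihood Ratio (LR) = P(T|S) / P(T|¬S)

LR = 0.6277 / 0.0785
   = 8.00

The evidence is 8.00 times more likely if S is true than if S is false.
Since LR > 1, the evidence supports S over ¬S.


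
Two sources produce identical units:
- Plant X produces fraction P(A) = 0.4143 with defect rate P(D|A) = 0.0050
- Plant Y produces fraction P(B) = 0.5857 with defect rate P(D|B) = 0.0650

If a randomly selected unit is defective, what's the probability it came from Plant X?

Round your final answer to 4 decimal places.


Let A = from Plant X, D = defective

Given:
- P(A) = 0.4143, P(B) = 0.5857
- P(D|A) = 0.0050, P(D|B) = 0.0650

Step 1: Find P(D)
P(D) = P(D|A)P(A) + P(D|B)P(B)
     = 0.0050 × 0.4143 + 0.0650 × 0.5857
     = 0.00207150 + 0.03807050
     = 0.04014200

Step 2: Apply Bayes' theorem
P(A|D) = P(D|A)P(A) / P(D)
       = 0.00207150 / 0.04014200
       = 0.0516


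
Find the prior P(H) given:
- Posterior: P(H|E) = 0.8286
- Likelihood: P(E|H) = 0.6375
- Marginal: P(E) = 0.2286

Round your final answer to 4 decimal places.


From Bayes' theorem: P(H|E) = P(E|H) × P(H) / P(E)

Rearranging for P(H):
P(H) = P(H|E) × P(E) / P(E|H)
     = 0.8286 × 0.2286 / 0.6375
     = 0.18941796 / 0.6375
     = 0.2971


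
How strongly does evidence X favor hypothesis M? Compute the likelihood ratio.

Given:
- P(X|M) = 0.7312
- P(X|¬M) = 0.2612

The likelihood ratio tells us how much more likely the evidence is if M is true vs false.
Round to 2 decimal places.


Likelihood Ratio (LR) = P(X|M) / P(X|¬M)

LR = 0.7312 / 0.2612
   = 2.80

The evidence is 2.80 times more likely if M is true than if M is false.
LR > 1, so observing X raises the odds in favor of M.


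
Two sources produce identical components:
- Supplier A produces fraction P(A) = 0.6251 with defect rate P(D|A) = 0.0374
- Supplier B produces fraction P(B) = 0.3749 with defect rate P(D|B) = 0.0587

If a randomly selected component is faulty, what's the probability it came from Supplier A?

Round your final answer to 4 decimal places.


Let A = from Supplier A, D = faulty

Given:
- P(A) = 0.6251, P(B) = 0.3749
- P(D|A) = 0.0374, P(D|B) = 0.0587

Step 1: Find P(D)
P(D) = P(D|A)P(A) + P(D|B)P(B)
     = 0.0374 × 0.6251 + 0.0587 × 0.3749
     = 0.02337874 + 0.02200663
     = 0.04538537

Step 2: Apply Bayes' theorem
P(A|D) = P(D|A)P(A) / P(D)
       = 0.02337874 / 0.04538537
       = 0.5151


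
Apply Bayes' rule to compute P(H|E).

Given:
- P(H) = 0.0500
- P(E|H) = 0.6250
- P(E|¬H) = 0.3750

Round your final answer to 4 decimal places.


Bayes' theorem: P(H|E) = P(E|H) × P(H) / P(E)

Step 1: Calculate P(E) using law of total probability
P(E) = P(E|H)P(H) + P(E|¬H)P(¬H)
     = 0.6250 × 0.0500 + 0.3750 × 0.9500
     = 0.03125000 + 0.35625000
     = 0.38750000

Step 2: Apply Bayes' theorem
P(H|E) = P(E|H) × P(H) / P(E)
       = 0.03125000 / 0.38750000
       = 0.0806


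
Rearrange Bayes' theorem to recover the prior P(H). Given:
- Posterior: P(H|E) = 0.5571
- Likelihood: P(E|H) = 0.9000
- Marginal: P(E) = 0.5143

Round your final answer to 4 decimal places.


From Bayes' theorem: P(H|E) = P(E|H) × P(H) / P(E)

Rearranging for P(H):
P(H) = P(H|E) × P(E) / P(E|H)
     = 0.5571 × 0.5143 / 0.9000
     = 0.28651653 / 0.9000
     = 0.3184


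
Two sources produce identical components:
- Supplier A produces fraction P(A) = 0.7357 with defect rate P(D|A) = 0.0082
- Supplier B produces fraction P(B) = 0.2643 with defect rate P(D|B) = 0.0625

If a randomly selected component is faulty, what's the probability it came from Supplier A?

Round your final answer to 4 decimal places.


Let A = from Supplier A, D = faulty

Given:
- P(A) = 0.7357, P(B) = 0.2643
- P(D|A) = 0.0082, P(D|B) = 0.0625

Step 1: Find P(D)
P(D) = P(D|A)P(A) + P(D|B)P(B)
     = 0.0082 × 0.7357 + 0.0625 × 0.2643
     = 0.00603274 + 0.01651875
     = 0.02255149

Step 2: Apply Bayes' theorem
P(A|D) = P(D|A)P(A) / P(D)
       = 0.00603274 / 0.02255149
       = 0.2675


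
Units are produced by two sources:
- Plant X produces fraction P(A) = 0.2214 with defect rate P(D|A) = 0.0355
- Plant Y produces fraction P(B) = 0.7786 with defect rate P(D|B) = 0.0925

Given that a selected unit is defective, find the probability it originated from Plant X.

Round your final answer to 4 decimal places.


Let A = from Plant X, D = defective

Given:
- P(A) = 0.2214, P(B) = 0.7786
- P(D|A) = 0.0355, P(D|B) = 0.0925

Step 1: Find P(D)
P(D) = P(D|A)P(A) + P(D|B)P(B)
     = 0.0355 × 0.2214 + 0.0925 × 0.7786
     = 0.00785970 + 0.07202050
     = 0.07988020

Step 2: Apply Bayes' theorem
P(A|D) = P(D|A)P(A) / P(D)
       = 0.00785970 / 0.07988020
       = 0.0984


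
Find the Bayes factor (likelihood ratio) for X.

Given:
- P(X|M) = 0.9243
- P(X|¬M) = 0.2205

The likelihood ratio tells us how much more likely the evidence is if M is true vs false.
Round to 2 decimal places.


Likelihood Ratio (LR) = P(X|M) / P(X|¬M)

LR = 0.9243 / 0.2205
   = 4.19

The evidence is 4.19 times more likely if M is true than if M is false.
LR > 1, so observing X raises the odds in favor of M.


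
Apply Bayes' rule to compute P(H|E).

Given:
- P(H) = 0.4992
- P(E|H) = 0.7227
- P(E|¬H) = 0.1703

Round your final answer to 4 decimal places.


Bayes' theorem: P(H|E) = P(E|H) × P(H) / P(E)

Step 1: Calculate P(E) using law of total probability
P(E) = P(E|H)P(H) + P(E|¬H)P(¬H)
     = 0.7227 × 0.4992 + 0.1703 × 0.5008
     = 0.36077184 + 0.08528624
     = 0.44605808

Step 2: Apply Bayes' theorem
P(H|E) = P(E|H) × P(H) / P(E)
       = 0.36077184 / 0.44605808
       = 0.8088


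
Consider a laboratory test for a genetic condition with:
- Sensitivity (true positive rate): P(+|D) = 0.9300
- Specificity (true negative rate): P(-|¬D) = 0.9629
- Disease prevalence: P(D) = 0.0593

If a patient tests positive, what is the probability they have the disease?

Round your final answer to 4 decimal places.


Let D = has disease, + = positive test

Given:
- P(D) = 0.0593 (prevalence)
- P(+|D) = 0.9300 (sensitivity)
- P(-|¬D) = 0.9629 (specificity)
- P(+|¬D) = 0.0371 (false positive rate = 1 - specificity)

Step 1: Find P(+)
P(+) = P(+|D)P(D) + P(+|¬D)P(¬D)
     = 0.9300 × 0.0593 + 0.0371 × 0.9407
     = 0.05514900 + 0.03489997
     = 0.09004897

Step 2: Apply Bayes' theorem for P(D|+)
P(D|+) = P(+|D)P(D) / P(+)
       = 0.05514900 / 0.09004897
       = 0.6124


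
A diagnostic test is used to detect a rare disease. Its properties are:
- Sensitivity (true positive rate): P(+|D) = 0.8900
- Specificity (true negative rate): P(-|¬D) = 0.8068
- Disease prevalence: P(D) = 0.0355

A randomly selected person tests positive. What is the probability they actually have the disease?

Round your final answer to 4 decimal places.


Let D = has disease, + = positive test

Given:
- P(D) = 0.0355 (prevalence)
- P(+|D) = 0.8900 (sensitivity)
- P(-|¬D) = 0.8068 (specificity)
- P(+|¬D) = 0.1932 (false positive rate = 1 - specificity)

Step 1: Find P(+)
P(+) = P(+|D)P(D) + P(+|¬D)P(¬D)
     = 0.8900 × 0.0355 + 0.1932 × 0.9645
     = 0.03159500 + 0.18634140
     = 0.21793640

Step 2: Apply Bayes' theorem for P(D|+)
P(D|+) = P(+|D)P(D) / P(+)
       = 0.03159500 / 0.21793640
       = 0.1450


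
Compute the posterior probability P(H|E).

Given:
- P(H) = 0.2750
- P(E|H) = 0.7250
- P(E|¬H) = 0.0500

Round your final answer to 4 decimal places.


Bayes' theorem: P(H|E) = P(E|H) × P(H) / P(E)

Step 1: Calculate P(E) using law of total probability
P(E) = P(E|H)P(H) + P(E|¬H)P(¬H)
     = 0.7250 × 0.2750 + 0.0500 × 0.7250
     = 0.19937500 + 0.03625000
     = 0.23562500

Step 2: Apply Bayes' theorem
P(H|E) = P(E|H) × P(H) / P(E)
       = 0.19937500 / 0.23562500
       = 0.8462


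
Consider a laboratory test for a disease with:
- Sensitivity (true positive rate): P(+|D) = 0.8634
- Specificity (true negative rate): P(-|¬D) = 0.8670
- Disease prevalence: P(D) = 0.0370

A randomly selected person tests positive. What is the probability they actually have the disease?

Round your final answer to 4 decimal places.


Let D = has disease, + = positive test

Given:
- P(D) = 0.0370 (prevalence)
- P(+|D) = 0.8634 (sensitivity)
- P(-|¬D) = 0.8670 (specificity)
- P(+|¬D) = 0.1330 (false positive rate = 1 - specificity)

Step 1: Find P(+)
P(+) = P(+|D)P(D) + P(+|¬D)P(¬D)
     = 0.8634 × 0.0370 + 0.1330 × 0.9630
     = 0.03194580 + 0.12807900
     = 0.16002480

Step 2: Apply Bayes' theorem for P(D|+)
P(D|+) = P(+|D)P(D) / P(+)
       = 0.03194580 / 0.16002480
       = 0.1996


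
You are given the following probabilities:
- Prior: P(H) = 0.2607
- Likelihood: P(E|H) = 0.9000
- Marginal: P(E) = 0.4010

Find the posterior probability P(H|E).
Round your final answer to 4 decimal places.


Using Bayes' theorem:

P(H|E) = P(E|H) × P(H) / P(E)
       = 0.9000 × 0.2607 / 0.4010
       = 0.23463000 / 0.4010
       = 0.5851

The evidence strengthens our belief in H.
Prior: 0.2607 → Posterior: 0.5851


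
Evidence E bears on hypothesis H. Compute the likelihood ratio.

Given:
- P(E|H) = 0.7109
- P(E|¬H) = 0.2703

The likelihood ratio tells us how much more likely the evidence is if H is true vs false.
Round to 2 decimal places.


Likelihood Ratio (LR) = P(E|H) / P(E|¬H)

LR = 0.7109 / 0.2703
   = 2.63

The evidence is 2.63 times more likely if H is true than if H is false.
Because LR exceeds 1, E is evidence for H.


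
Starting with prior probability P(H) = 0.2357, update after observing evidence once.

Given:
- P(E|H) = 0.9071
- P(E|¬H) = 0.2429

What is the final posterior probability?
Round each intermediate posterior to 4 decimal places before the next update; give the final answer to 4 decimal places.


Sequential Bayesian updating:

Initial prior: P(H) = 0.2357

Update 1:
  P(E) = 0.9071 × 0.2357 + 0.2429 × 0.7643 = 0.21380347 + 0.18564847 = 0.39945194
  P(H|E) = 0.21380347 / 0.39945194 = 0.5352

Final posterior: 0.5352


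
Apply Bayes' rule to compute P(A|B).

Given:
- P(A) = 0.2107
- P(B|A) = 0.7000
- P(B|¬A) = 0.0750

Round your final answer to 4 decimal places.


Bayes' theorem: P(A|B) = P(B|A) × P(A) / P(B)

Step 1: Calculate P(B) using law of total probability
P(B) = P(B|A)P(A) + P(B|¬A)P(¬A)
     = 0.7000 × 0.2107 + 0.0750 × 0.7893
     = 0.14749000 + 0.05919750
     = 0.20668750

Step 2: Apply Bayes' theorem
P(A|B) = P(B|A) × P(A) / P(B)
       = 0.14749000 / 0.20668750
       = 0.7136


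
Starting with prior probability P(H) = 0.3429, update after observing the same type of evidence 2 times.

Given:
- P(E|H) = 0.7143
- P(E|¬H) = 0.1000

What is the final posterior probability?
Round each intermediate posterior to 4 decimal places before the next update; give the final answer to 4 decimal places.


Sequential Bayesian updating:

Initial prior: P(H) = 0.3429

Update 1:
  P(E) = 0.7143 × 0.3429 + 0.1000 × 0.6571 = 0.24493347 + 0.06571000 = 0.31064347
  P(H|E) = 0.24493347 / 0.31064347 = 0.7885

Update 2:
  P(E) = 0.7143 × 0.7885 + 0.1000 × 0.2115 = 0.56322555 + 0.02115000 = 0.58437555
  P(H|E) = 0.56322555 / 0.58437555 = 0.9638

Final posterior: 0.9638


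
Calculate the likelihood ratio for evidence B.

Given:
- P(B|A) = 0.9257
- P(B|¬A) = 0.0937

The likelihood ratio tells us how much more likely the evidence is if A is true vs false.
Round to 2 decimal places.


Likelihood Ratio (LR) = P(B|A) / P(B|¬A)

LR = 0.9257 / 0.0937
   = 9.88

The evidence is 9.88 times more likely if A is true than if A is false.
LR > 1, so observing B raises the odds in favor of A.


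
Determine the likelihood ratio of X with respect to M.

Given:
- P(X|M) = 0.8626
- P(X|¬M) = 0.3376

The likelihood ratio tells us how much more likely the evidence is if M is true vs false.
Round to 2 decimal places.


Likelihood Ratio (LR) = P(X|M) / P(X|¬M)

LR = 0.8626 / 0.3376
   = 2.56

The evidence is 2.56 times more likely if M is true than if M is false.
LR > 1, so observing X raises the odds in favor of M.


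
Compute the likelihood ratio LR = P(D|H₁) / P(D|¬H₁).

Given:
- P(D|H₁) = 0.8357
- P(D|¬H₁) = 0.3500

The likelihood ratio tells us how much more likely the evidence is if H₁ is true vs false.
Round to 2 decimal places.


Likelihood Ratio (LR) = P(D|H₁) / P(D|¬H₁)

LR = 0.8357 / 0.3500
   = 2.39

The evidence is 2.39 times more likely if H₁ is true than if H₁ is false.
Since LR > 1, the evidence supports H₁ over ¬H₁.


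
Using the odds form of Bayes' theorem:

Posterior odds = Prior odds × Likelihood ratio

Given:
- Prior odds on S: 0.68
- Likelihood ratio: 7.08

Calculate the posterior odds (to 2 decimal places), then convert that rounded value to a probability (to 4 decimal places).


Step 1: Calculate posterior odds
Posterior odds = Prior odds × LR
               = 0.68 × 7.08
               = 4.81

Step 2: Convert to probability
P(S|E) = Posterior odds / (1 + Posterior odds)
       = 4.81 / (1 + 4.81)
       = 4.81 / 5.81
       = 0.8279

The evidence increased P(S) from 0.4048 to 0.8279.


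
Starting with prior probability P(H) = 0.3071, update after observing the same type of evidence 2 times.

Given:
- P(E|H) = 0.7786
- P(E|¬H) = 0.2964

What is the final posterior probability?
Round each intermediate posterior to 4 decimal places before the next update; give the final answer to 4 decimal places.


Sequential Bayesian updating:

Initial prior: P(H) = 0.3071

Update 1:
  P(E) = 0.7786 × 0.3071 + 0.2964 × 0.6929 = 0.23910806 + 0.20537556 = 0.44448362
  P(H|E) = 0.23910806 / 0.44448362 = 0.5379

Update 2:
  P(E) = 0.7786 × 0.5379 + 0.2964 × 0.4621 = 0.41880894 + 0.13696644 = 0.55577538
  P(H|E) = 0.41880894 / 0.55577538 = 0.7536

Final posterior: 0.7536


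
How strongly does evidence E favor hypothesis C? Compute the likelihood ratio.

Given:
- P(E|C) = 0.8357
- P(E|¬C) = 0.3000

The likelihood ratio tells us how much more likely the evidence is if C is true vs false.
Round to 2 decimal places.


Likelihood Ratio (LR) = P(E|C) / P(E|¬C)

LR = 0.8357 / 0.3000
   = 2.79

The evidence is 2.79 times more likely if C is true than if C is false.
LR > 1, so observing E raises the odds in favor of C.


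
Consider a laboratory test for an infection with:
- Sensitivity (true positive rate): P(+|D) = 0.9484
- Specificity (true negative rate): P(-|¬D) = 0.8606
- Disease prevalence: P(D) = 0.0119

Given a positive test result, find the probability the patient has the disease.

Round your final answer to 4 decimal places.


Let D = has disease, + = positive test

Given:
- P(D) = 0.0119 (prevalence)
- P(+|D) = 0.9484 (sensitivity)
- P(-|¬D) = 0.8606 (specificity)
- P(+|¬D) = 0.1394 (false positive rate = 1 - specificity)

Step 1: Find P(+)
P(+) = P(+|D)P(D) + P(+|¬D)P(¬D)
     = 0.9484 × 0.0119 + 0.1394 × 0.9881
     = 0.01128596 + 0.13774114
     = 0.14902710

Step 2: Apply Bayes' theorem for P(D|+)
P(D|+) = P(+|D)P(D) / P(+)
       = 0.01128596 / 0.14902710
       = 0.0757


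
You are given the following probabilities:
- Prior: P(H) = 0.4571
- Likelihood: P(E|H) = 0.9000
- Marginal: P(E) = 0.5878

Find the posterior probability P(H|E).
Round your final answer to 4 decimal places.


Using Bayes' theorem:

P(H|E) = P(E|H) × P(H) / P(E)
       = 0.9000 × 0.4571 / 0.5878
       = 0.41139000 / 0.5878
       = 0.6999

The evidence strengthens our belief in H.
Prior: 0.4571 → Posterior: 0.6999


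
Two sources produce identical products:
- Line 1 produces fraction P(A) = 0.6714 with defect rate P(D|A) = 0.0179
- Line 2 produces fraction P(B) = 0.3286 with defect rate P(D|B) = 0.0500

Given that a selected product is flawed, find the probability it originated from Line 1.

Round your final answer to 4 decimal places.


Let A = from Line 1, D = flawed

Given:
- P(A) = 0.6714, P(B) = 0.3286
- P(D|A) = 0.0179, P(D|B) = 0.0500

Step 1: Find P(D)
P(D) = P(D|A)P(A) + P(D|B)P(B)
     = 0.0179 × 0.6714 + 0.0500 × 0.3286
     = 0.01201806 + 0.01643000
     = 0.02844806

Step 2: Apply Bayes' theorem
P(A|D) = P(D|A)P(A) / P(D)
       = 0.01201806 / 0.02844806
       = 0.4225


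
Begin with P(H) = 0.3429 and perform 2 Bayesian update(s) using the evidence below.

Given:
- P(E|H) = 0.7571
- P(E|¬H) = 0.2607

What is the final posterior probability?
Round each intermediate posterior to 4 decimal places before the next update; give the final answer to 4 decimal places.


Sequential Bayesian updating:

Initial prior: P(H) = 0.3429

Update 1:
  P(E) = 0.7571 × 0.3429 + 0.2607 × 0.6571 = 0.25960959 + 0.17130597 = 0.43091556
  P(H|E) = 0.25960959 / 0.43091556 = 0.6025

Update 2:
  P(E) = 0.7571 × 0.6025 + 0.2607 × 0.3975 = 0.45615275 + 0.10362825 = 0.55978100
  P(H|E) = 0.45615275 / 0.55978100 = 0.8149

Final posterior: 0.8149


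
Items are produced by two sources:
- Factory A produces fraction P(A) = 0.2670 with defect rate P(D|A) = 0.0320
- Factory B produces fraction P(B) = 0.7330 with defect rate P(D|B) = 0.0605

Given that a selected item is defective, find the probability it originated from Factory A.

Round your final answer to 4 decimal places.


Let A = from Factory A, D = defective

Given:
- P(A) = 0.2670, P(B) = 0.7330
- P(D|A) = 0.0320, P(D|B) = 0.0605

Step 1: Find P(D)
P(D) = P(D|A)P(A) + P(D|B)P(B)
     = 0.0320 × 0.2670 + 0.0605 × 0.7330
     = 0.00854400 + 0.04434650
     = 0.05289050

Step 2: Apply Bayes' theorem
P(A|D) = P(D|A)P(A) / P(D)
       = 0.00854400 / 0.05289050
       = 0.1615


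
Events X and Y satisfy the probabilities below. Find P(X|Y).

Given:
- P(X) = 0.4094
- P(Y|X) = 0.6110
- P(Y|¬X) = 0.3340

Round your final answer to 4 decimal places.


Bayes' theorem: P(X|Y) = P(Y|X) × P(X) / P(Y)

Step 1: Calculate P(Y) using law of total probability
P(Y) = P(Y|X)P(X) + P(Y|¬X)P(¬X)
     = 0.6110 × 0.4094 + 0.3340 × 0.5906
     = 0.25014340 + 0.19726040
     = 0.44740380

Step 2: Apply Bayes' theorem
P(X|Y) = P(Y|X) × P(X) / P(Y)
       = 0.25014340 / 0.44740380
       = 0.5591


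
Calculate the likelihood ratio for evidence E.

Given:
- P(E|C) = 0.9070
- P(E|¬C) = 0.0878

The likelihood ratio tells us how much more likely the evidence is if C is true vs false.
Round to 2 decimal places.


Likelihood Ratio (LR) = P(E|C) / P(E|¬C)

LR = 0.9070 / 0.0878
   = 10.33

The evidence is 10.33 times more likely if C is true than if C is false.
Because LR exceeds 1, E is evidence for C.


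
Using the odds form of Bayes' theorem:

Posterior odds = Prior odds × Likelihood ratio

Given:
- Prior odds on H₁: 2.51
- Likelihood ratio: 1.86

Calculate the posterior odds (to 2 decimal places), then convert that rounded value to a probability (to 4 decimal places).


Step 1: Calculate posterior odds
Posterior odds = Prior odds × LR
               = 2.51 × 1.86
               = 4.67

Step 2: Convert to probability
P(H₁|E) = Posterior odds / (1 + Posterior odds)
       = 4.67 / (1 + 4.67)
       = 4.67 / 5.67
       = 0.8236

The evidence increased P(H₁) from 0.7151 to 0.8236.


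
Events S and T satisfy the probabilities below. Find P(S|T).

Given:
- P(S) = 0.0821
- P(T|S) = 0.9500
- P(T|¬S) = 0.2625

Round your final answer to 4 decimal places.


Bayes' theorem: P(S|T) = P(T|S) × P(S) / P(T)

Step 1: Calculate P(T) using law of total probability
P(T) = P(T|S)P(S) + P(T|¬S)P(¬S)
     = 0.9500 × 0.0821 + 0.2625 × 0.9179
     = 0.07799500 + 0.24094875
     = 0.31894375

Step 2: Apply Bayes' theorem
P(S|T) = P(T|S) × P(S) / P(T)
       = 0.07799500 / 0.31894375
       = 0.2445


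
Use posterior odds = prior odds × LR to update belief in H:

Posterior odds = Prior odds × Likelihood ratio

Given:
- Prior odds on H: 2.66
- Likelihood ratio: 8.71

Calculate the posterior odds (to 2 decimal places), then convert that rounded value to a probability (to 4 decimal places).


Step 1: Calculate posterior odds
Posterior odds = Prior odds × LR
               = 2.66 × 8.71
               = 23.17

Step 2: Convert to probability
P(H|E) = Posterior odds / (1 + Posterior odds)
       = 23.17 / (1 + 23.17)
       = 23.17 / 24.17
       = 0.9586

The evidence increased P(H) from 0.7268 to 0.9586.


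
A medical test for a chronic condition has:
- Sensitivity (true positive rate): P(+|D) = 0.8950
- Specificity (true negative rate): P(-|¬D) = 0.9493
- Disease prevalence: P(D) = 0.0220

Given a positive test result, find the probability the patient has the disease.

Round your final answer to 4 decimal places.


Let D = has disease, + = positive test

Given:
- P(D) = 0.0220 (prevalence)
- P(+|D) = 0.8950 (sensitivity)
- P(-|¬D) = 0.9493 (specificity)
- P(+|¬D) = 0.0507 (false positive rate = 1 - specificity)

Step 1: Find P(+)
P(+) = P(+|D)P(D) + P(+|¬D)P(¬D)
     = 0.8950 × 0.0220 + 0.0507 × 0.9780
     = 0.01969000 + 0.04958460
     = 0.06927460

Step 2: Apply Bayes' theorem for P(D|+)
P(D|+) = P(+|D)P(D) / P(+)
       = 0.01969000 / 0.06927460
       = 0.2842


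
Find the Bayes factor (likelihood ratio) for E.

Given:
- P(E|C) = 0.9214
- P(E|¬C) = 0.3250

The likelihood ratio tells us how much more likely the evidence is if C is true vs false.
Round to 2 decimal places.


Likelihood Ratio (LR) = P(E|C) / P(E|¬C)

LR = 0.9214 / 0.3250
   = 2.84

The evidence is 2.84 times more likely if C is true than if C is false.
Because LR exceeds 1, E is evidence for C.


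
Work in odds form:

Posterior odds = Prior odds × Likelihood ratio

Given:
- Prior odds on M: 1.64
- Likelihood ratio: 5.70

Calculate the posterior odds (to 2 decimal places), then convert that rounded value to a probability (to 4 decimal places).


Step 1: Calculate posterior odds
Posterior odds = Prior odds × LR
               = 1.64 × 5.70
               = 9.35

Step 2: Convert to probability
P(M|E) = Posterior odds / (1 + Posterior odds)
       = 9.35 / (1 + 9.35)
       = 9.35 / 10.35
       = 0.9034

The evidence increased P(M) from 0.6212 to 0.9034.


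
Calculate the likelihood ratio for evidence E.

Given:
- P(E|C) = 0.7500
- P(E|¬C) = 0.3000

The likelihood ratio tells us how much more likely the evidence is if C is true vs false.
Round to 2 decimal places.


Likelihood Ratio (LR) = P(E|C) / P(E|¬C)

LR = 0.7500 / 0.3000
   = 2.50

The evidence is 2.50 times more likely if C is true than if C is false.
Because LR exceeds 1, E is evidence for C.


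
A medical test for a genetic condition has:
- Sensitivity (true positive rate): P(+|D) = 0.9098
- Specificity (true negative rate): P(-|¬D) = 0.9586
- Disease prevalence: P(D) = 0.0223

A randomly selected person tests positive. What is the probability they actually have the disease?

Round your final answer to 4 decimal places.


Let D = has disease, + = positive test

Given:
- P(D) = 0.0223 (prevalence)
- P(+|D) = 0.9098 (sensitivity)
- P(-|¬D) = 0.9586 (specificity)
- P(+|¬D) = 0.0414 (false positive rate = 1 - specificity)

Step 1: Find P(+)
P(+) = P(+|D)P(D) + P(+|¬D)P(¬D)
     = 0.9098 × 0.0223 + 0.0414 × 0.9777
     = 0.02028854 + 0.04047678
     = 0.06076532

Step 2: Apply Bayes' theorem for P(D|+)
P(D|+) = P(+|D)P(D) / P(+)
       = 0.02028854 / 0.06076532
       = 0.3339


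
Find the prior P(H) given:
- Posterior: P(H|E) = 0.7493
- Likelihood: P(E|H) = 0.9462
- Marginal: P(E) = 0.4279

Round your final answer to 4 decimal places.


From Bayes' theorem: P(H|E) = P(E|H) × P(H) / P(E)

Rearranging for P(H):
P(H) = P(H|E) × P(E) / P(E|H)
     = 0.7493 × 0.4279 / 0.9462
     = 0.32062547 / 0.9462
     = 0.3389


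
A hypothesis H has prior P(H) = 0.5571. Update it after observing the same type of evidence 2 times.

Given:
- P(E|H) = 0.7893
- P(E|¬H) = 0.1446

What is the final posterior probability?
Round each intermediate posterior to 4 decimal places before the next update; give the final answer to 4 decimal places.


Sequential Bayesian updating:

Initial prior: P(H) = 0.5571

Update 1:
  P(E) = 0.7893 × 0.5571 + 0.1446 × 0.4429 = 0.43971903 + 0.06404334 = 0.50376237
  P(H|E) = 0.43971903 / 0.50376237 = 0.8729

Update 2:
  P(E) = 0.7893 × 0.8729 + 0.1446 × 0.1271 = 0.68897997 + 0.01837866 = 0.70735863
  P(H|E) = 0.68897997 / 0.70735863 = 0.9740

Final posterior: 0.9740


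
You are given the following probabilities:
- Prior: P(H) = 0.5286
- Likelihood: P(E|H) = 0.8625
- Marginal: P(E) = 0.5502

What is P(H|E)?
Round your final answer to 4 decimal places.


Using Bayes' theorem:

P(H|E) = P(E|H) × P(H) / P(E)
       = 0.8625 × 0.5286 / 0.5502
       = 0.45591750 / 0.5502
       = 0.8286

The evidence strengthens our belief in H.
Prior: 0.5286 → Posterior: 0.8286


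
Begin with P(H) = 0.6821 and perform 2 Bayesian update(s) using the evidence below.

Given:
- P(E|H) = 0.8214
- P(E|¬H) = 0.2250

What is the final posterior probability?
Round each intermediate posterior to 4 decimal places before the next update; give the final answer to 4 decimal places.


Sequential Bayesian updating:

Initial prior: P(H) = 0.6821

Update 1:
  P(E) = 0.8214 × 0.6821 + 0.2250 × 0.3179 = 0.56027694 + 0.07152750 = 0.63180444
  P(H|E) = 0.56027694 / 0.63180444 = 0.8868

Update 2:
  P(E) = 0.8214 × 0.8868 + 0.2250 × 0.1132 = 0.72841752 + 0.02547000 = 0.75388752
  P(H|E) = 0.72841752 / 0.75388752 = 0.9662

Final posterior: 0.9662


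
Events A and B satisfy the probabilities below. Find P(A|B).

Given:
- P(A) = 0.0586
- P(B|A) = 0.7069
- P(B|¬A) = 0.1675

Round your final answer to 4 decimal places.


Bayes' theorem: P(A|B) = P(B|A) × P(A) / P(B)

Step 1: Calculate P(B) using law of total probability
P(B) = P(B|A)P(A) + P(B|¬A)P(¬A)
     = 0.7069 × 0.0586 + 0.1675 × 0.9414
     = 0.04142434 + 0.15768450
     = 0.19910884

Step 2: Apply Bayes' theorem
P(A|B) = P(B|A) × P(A) / P(B)
       = 0.04142434 / 0.19910884
       = 0.2080


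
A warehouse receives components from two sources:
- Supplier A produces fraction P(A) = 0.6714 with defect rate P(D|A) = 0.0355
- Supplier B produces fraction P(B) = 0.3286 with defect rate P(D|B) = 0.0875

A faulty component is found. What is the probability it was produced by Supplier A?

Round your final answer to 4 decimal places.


Let A = from Supplier A, D = faulty

Given:
- P(A) = 0.6714, P(B) = 0.3286
- P(D|A) = 0.0355, P(D|B) = 0.0875

Step 1: Find P(D)
P(D) = P(D|A)P(A) + P(D|B)P(B)
     = 0.0355 × 0.6714 + 0.0875 × 0.3286
     = 0.02383470 + 0.02875250
     = 0.05258720

Step 2: Apply Bayes' theorem
P(A|D) = P(D|A)P(A) / P(D)
       = 0.02383470 / 0.05258720
       = 0.4532


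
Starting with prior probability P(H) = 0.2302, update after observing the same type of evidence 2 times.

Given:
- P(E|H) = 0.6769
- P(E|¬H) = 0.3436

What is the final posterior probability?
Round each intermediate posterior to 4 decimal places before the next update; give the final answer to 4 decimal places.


Sequential Bayesian updating:

Initial prior: P(H) = 0.2302

Update 1:
  P(E) = 0.6769 × 0.2302 + 0.3436 × 0.7698 = 0.15582238 + 0.26450328 = 0.42032566
  P(H|E) = 0.15582238 / 0.42032566 = 0.3707

Update 2:
  P(E) = 0.6769 × 0.3707 + 0.3436 × 0.6293 = 0.25092683 + 0.21622748 = 0.46715431
  P(H|E) = 0.25092683 / 0.46715431 = 0.5371

Final posterior: 0.5371


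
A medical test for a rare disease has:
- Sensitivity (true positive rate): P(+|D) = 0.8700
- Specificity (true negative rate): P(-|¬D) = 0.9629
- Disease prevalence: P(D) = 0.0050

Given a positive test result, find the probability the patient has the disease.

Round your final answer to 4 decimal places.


Let D = has disease, + = positive test

Given:
- P(D) = 0.0050 (prevalence)
- P(+|D) = 0.8700 (sensitivity)
- P(-|¬D) = 0.9629 (specificity)
- P(+|¬D) = 0.0371 (false positive rate = 1 - specificity)

Step 1: Find P(+)
P(+) = P(+|D)P(D) + P(+|¬D)P(¬D)
     = 0.8700 × 0.0050 + 0.0371 × 0.9950
     = 0.00435000 + 0.03691450
     = 0.04126450

Step 2: Apply Bayes' theorem for P(D|+)
P(D|+) = P(+|D)P(D) / P(+)
       = 0.00435000 / 0.04126450
       = 0.1054
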